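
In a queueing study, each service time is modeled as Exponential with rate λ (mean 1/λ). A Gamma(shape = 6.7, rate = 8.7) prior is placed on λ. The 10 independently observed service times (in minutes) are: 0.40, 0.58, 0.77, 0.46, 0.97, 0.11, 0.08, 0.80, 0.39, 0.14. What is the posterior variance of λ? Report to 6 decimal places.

0.093005

With a Gamma(shape α, rate β) prior on the exponential rate λ, the posterior after n observations with total T = Σxᵢ is Gamma(α+n, β+T).
Sum of observations T = 4.70 minutes; n = 10.
Posterior: Gamma(6.7+10, 8.7+4.70) = Gamma(16.7, 13.40).
Var = α/β² = 0.093005.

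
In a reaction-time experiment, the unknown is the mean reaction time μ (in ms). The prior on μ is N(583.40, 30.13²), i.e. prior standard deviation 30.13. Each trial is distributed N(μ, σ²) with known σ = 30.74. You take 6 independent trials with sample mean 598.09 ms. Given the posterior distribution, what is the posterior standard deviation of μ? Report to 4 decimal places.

11.5848

For Normal data with known variance σ², a Normal(μ₀, σ₀²) prior on μ is conjugate. Posterior precision = 1/σ₀² + n/σ²; posterior mean is the precision-weighted average of μ₀ and x̄.
σ₀² = 30.13² = 907.8169, σ² = 30.74² = 944.9476; σ² + n·σ₀² = 944.9476 + 6·907.8169 = 6391.849.
Posterior precision = 1/σ₀² + n/σ² = 1/907.8169 + 6/944.9476 = (σ² + n·σ₀²)/(σ₀²σ²) = 6391.849/(907.8169·944.9476); posterior variance σₙ² = σ₀²σ²/(σ² + n·σ₀²) = 907.8169·944.9476/6391.849 = 134.208333.
Posterior SD = √σₙ² = √(907.8169·944.9476/6391.849) = 11.5848.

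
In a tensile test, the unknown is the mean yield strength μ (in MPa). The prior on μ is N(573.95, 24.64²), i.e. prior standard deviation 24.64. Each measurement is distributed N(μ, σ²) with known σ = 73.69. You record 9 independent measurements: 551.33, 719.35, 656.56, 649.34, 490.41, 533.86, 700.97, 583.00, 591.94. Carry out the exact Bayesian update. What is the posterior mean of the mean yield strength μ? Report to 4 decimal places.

For Normal data with known variance σ², a Normal(μ₀, σ₀²) prior on μ is conjugate. Posterior precision = 1/σ₀² + n/σ²; posterior mean is the precision-weighted average of μ₀ and x̄.
Σxᵢ = 551.33 + 719.35 + 656.56 + 649.34 + 490.41 + 533.86 + 700.97 + 583.00 + 591.94 = 5476.76, so n·x̄ = 5476.76.
σ₀² = 24.64² = 607.1296, σ² = 73.69² = 5430.2161; σ² + n·σ₀² = 5430.2161 + 9·607.1296 = 10894.3825.
Posterior mean = (μ₀/σ₀² + n·x̄/σ²)/(1/σ₀² + n/σ²) = (σ²·μ₀ + σ₀²·n·x̄)/(σ² + n·σ₀²) = (5430.2161·573.95 + 607.1296·5476.76)/10894.3825 = 6441775.638691/10894.3825 = 591.2933.

591.2933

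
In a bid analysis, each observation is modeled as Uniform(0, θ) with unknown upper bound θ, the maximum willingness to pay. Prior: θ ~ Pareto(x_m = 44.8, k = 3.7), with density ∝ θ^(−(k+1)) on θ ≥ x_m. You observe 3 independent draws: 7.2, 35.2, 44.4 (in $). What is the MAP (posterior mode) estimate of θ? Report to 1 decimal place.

44.8

A Pareto(scale x_m, shape k) prior on the upper bound θ of Uniform(0, θ) is conjugate: posterior is Pareto(max(x_m, max xᵢ), k + n).
Sample maximum = 44.4; prior scale x_m = 44.8 → posterior scale = max = 44.8.
Posterior shape = 3.7 + 3 = 6.7.
The Pareto density is decreasing on [x_m, ∞), so the mode is x_m = 44.8.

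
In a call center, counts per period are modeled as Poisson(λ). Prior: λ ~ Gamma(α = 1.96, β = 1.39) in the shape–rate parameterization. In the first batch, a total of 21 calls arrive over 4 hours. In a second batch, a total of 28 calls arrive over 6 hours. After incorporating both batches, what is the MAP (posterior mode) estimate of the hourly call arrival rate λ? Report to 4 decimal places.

4.3863

With a Gamma(shape α, rate β) prior, the Poisson likelihood is conjugate: the posterior is Gamma(α + ΣXᵢ, β + n).
After batch 1: Gamma(α+S, β+n) = Gamma(1.96+21, 1.39+4) = Gamma(22.96, 5.39).
After batch 2: Gamma(α+S, β+n) = Gamma(22.96+28, 5.39+6) = Gamma(50.96, 11.39).
Mode of Gamma(α,β) for α≥1 is (α−1)/β = 49.96/11.39 = 4.3863.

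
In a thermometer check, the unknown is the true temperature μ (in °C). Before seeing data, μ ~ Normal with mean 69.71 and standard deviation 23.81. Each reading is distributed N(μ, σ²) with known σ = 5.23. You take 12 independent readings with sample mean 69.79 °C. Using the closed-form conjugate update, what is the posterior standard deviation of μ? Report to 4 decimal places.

1.5067

For Normal data with known variance σ², a Normal(μ₀, σ₀²) prior on μ is conjugate. Posterior precision = 1/σ₀² + n/σ²; posterior mean is the precision-weighted average of μ₀ and x̄.
σ₀² = 23.81² = 566.9161, σ² = 5.23² = 27.3529; σ² + n·σ₀² = 27.3529 + 12·566.9161 = 6830.3461.
Posterior precision = 1/σ₀² + n/σ² = 1/566.9161 + 12/27.3529 = (σ² + n·σ₀²)/(σ₀²σ²) = 6830.3461/(566.9161·27.3529); posterior variance σₙ² = σ₀²σ²/(σ² + n·σ₀²) = 566.9161·27.3529/6830.3461 = 2.270280.
Posterior SD = √σₙ² = √(566.9161·27.3529/6830.3461) = 1.5067.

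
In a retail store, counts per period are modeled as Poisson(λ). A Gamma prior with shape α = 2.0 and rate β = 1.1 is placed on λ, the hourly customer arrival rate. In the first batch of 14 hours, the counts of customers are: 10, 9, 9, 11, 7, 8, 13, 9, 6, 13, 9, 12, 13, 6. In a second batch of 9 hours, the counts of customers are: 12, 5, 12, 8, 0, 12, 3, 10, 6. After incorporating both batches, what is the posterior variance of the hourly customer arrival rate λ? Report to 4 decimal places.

With a Gamma(shape α, rate β) prior, the Poisson likelihood is conjugate: the posterior is Gamma(α + ΣXᵢ, β + n).
Batch 1: sum of counts S = 135 over n = 14 hours.
After batch 1: Gamma(α+S, β+n) = Gamma(2.0+135, 1.1+14) = Gamma(137.0, 15.1).
Batch 2: sum of counts S = 68 over n = 9 hours.
After batch 2: Gamma(α+S, β+n) = Gamma(137.0+68, 15.1+9) = Gamma(205.0, 24.1).
Var = α/β² = 205.0/24.1² = 0.3530.

0.3530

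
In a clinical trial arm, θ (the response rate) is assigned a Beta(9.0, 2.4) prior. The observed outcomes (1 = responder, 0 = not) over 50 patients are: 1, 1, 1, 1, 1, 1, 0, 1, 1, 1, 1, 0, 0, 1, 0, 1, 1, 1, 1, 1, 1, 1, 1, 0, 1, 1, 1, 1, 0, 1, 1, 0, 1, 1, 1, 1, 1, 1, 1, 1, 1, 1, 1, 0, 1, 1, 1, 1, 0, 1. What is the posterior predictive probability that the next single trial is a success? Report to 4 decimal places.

The Beta prior is conjugate to a Binomial/Bernoulli likelihood; the update adds successes to α and failures to β.
Posterior: Beta(α+k, β+n−k) = Beta(9.0+41, 2.4+9) = Beta(50.0, 11.4).
For a single future Bernoulli trial, P(success | data) = α/(α+β) = 0.8143.

0.8143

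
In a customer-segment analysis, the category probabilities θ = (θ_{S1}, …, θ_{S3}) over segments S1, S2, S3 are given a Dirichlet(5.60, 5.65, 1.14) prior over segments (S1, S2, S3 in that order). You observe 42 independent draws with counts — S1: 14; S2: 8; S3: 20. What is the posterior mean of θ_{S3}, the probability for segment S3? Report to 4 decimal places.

The Dirichlet prior is conjugate to the Multinomial likelihood: each posterior αⱼ = prior αⱼ + observed count nⱼ.
Posterior concentration: (19.60, 13.65, 21.14), total = 54.39.
E[θ_{S3}|data] = α_{S3}/Σα = 21.14/54.39 = 0.3887.

0.3887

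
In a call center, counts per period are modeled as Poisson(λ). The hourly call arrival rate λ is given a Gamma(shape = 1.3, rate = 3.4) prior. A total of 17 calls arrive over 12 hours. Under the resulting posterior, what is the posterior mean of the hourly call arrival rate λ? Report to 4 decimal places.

With a Gamma(shape α, rate β) prior, the Poisson likelihood is conjugate: the posterior is Gamma(α + ΣXᵢ, β + n).
Posterior: Gamma(α+S, β+n) = Gamma(1.3+17, 3.4+12) = Gamma(18.3, 15.4).
Posterior mean = α/β = 18.3/15.4 = 1.1883.

1.1883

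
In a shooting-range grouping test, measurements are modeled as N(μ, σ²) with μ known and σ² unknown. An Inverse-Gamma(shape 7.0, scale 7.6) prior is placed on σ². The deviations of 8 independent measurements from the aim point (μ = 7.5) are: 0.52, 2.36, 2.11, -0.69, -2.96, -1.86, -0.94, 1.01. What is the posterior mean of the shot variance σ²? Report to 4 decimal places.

With known mean μ and an Inverse-Gamma(α, β) prior on σ², the Normal likelihood is conjugate: posterior is Inv-Gamma(α + n/2, β + Σ(xᵢ−μ)²/2).
Σ(xᵢ−μ)² = (0.52)² + (2.36)² + (2.11)² + (-0.69)² + (-2.96)² + (-1.86)² + (-0.94)² + (1.01)² = 24.8931.
Posterior: Inv-Gamma(7.0 + 8/2, 7.6 + 24.8931/2) = Inv-Gamma(11.00, 20.04655).
E[σ²|data] = β/(α−1) = 20.04655/10.00 = 2.0047.

2.0047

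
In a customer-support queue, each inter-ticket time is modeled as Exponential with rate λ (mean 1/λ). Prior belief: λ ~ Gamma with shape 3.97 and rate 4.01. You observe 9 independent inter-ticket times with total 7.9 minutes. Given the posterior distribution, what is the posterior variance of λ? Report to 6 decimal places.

0.091436

With a Gamma(shape α, rate β) prior on the exponential rate λ, the posterior after n observations with total T = Σxᵢ is Gamma(α+n, β+T).
Posterior: Gamma(3.97+9, 4.01+7.9) = Gamma(12.97, 11.91).
Var = α/β² = 0.091436.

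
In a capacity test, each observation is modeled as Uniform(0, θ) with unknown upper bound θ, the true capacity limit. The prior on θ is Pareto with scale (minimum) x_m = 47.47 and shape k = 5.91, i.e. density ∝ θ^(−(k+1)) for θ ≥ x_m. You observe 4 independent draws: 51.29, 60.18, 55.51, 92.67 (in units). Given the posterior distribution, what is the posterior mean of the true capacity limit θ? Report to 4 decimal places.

103.0707

A Pareto(scale x_m, shape k) prior on the upper bound θ of Uniform(0, θ) is conjugate: posterior is Pareto(max(x_m, max xᵢ), k + n).
Sample maximum = 92.67; prior scale x_m = 47.47 → posterior scale = max = 92.67.
Posterior shape = 5.91 + 4 = 9.91.
E[θ|data] = k·x_m/(k−1) = 9.91·92.67/8.91 = 103.0707.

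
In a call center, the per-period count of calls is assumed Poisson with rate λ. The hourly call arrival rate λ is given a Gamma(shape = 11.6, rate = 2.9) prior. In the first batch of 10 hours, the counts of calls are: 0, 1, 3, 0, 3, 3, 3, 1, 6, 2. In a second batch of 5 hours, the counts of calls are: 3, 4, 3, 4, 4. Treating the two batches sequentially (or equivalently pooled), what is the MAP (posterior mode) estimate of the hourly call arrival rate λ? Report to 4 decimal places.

With a Gamma(shape α, rate β) prior, the Poisson likelihood is conjugate: the posterior is Gamma(α + ΣXᵢ, β + n).
Batch 1: sum of counts S = 22 over n = 10 hours.
After batch 1: Gamma(α+S, β+n) = Gamma(11.6+22, 2.9+10) = Gamma(33.6, 12.9).
Batch 2: sum of counts S = 18 over n = 5 hours.
After batch 2: Gamma(α+S, β+n) = Gamma(33.6+18, 12.9+5) = Gamma(51.6, 17.9).
Mode of Gamma(α,β) for α≥1 is (α−1)/β = 50.6/17.9 = 2.8268.

2.8268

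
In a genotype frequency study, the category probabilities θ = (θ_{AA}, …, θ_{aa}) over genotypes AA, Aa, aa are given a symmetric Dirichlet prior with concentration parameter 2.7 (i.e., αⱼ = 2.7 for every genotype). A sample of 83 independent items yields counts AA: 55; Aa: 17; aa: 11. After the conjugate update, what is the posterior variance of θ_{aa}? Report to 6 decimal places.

0.001387

The Dirichlet prior is conjugate to the Multinomial likelihood: each posterior αⱼ = prior αⱼ + observed count nⱼ.
Posterior concentration: (57.7, 19.7, 13.7), total = 91.1.
Var[θ_j] = α_j(Σα−α_j)/((Σα)²(Σα+1)) = 13.7·77.4/(91.1²·92.1) = 0.001387.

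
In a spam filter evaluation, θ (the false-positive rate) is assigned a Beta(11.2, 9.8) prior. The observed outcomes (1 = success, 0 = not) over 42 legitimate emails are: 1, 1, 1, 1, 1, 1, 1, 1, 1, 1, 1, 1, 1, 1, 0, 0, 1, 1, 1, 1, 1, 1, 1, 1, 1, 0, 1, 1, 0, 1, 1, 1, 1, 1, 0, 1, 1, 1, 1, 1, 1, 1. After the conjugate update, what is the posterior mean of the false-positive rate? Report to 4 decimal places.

0.7651

The Beta prior is conjugate to a Binomial/Bernoulli likelihood; the update adds successes to α and failures to β.
Posterior: Beta(α+k, β+n−k) = Beta(11.2+37, 9.8+5) = Beta(48.2, 14.8).
Posterior mean = α/(α+β) = 48.2/63.0 = 0.7651.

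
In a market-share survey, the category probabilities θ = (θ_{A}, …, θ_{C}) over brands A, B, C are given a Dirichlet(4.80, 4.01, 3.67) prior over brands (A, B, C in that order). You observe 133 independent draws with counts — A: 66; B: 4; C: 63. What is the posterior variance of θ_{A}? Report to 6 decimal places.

0.001706

The Dirichlet prior is conjugate to the Multinomial likelihood: each posterior αⱼ = prior αⱼ + observed count nⱼ.
Posterior concentration: (70.80, 8.01, 66.67), total = 145.48.
Var[θ_j] = α_j(Σα−α_j)/((Σα)²(Σα+1)) = 70.80·74.68/(145.48²·146.48) = 0.001706.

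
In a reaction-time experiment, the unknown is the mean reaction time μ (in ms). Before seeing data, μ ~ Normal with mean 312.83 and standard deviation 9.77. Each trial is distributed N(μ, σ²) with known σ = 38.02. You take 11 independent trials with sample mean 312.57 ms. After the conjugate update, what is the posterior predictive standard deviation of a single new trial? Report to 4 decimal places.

For Normal data with known variance σ², a Normal(μ₀, σ₀²) prior on μ is conjugate. Posterior precision = 1/σ₀² + n/σ²; posterior mean is the precision-weighted average of μ₀ and x̄.
σ₀² = 9.77² = 95.4529, σ² = 38.02² = 1445.5204; σ² + n·σ₀² = 1445.5204 + 11·95.4529 = 2495.5023.
Posterior precision = 1/σ₀² + n/σ² = 1/95.4529 + 11/1445.5204 = (σ² + n·σ₀²)/(σ₀²σ²) = 2495.5023/(95.4529·1445.5204); posterior variance σₙ² = σ₀²σ²/(σ² + n·σ₀²) = 95.4529·1445.5204/2495.5023 = 55.291119.
Predictive variance for one new observation = σₙ² + σ² = 95.4529·1445.5204/2495.5023 + 1445.5204 = σ²·(σ₀² + 2495.5023)/2495.5023 = 1445.5204·2590.9552/2495.5023 = 1500.811519; SD = √(1445.5204·2590.9552/2495.5023) = 38.7403.

38.7403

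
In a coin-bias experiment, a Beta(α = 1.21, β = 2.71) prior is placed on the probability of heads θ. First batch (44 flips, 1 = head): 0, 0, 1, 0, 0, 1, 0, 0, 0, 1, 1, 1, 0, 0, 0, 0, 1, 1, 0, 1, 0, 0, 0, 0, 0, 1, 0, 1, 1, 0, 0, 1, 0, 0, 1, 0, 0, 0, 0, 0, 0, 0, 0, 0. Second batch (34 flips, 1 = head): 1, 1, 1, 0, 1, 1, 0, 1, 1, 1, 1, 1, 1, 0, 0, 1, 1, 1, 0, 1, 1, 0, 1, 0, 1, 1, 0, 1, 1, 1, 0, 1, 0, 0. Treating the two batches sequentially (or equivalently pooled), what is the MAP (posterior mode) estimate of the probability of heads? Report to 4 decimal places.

0.4531

The Beta prior is conjugate to a Binomial/Bernoulli likelihood; the update adds successes to α and failures to β.
After batch 1: Beta(1.21+13, 2.71+31) = Beta(14.21, 33.71).
After batch 2: Beta(14.21+23, 33.71+11) = Beta(37.21, 44.71).
Mode of Beta(a,b) for a,b>1 is (a−1)/(a+b−2) = 36.21/79.92 = 0.4531.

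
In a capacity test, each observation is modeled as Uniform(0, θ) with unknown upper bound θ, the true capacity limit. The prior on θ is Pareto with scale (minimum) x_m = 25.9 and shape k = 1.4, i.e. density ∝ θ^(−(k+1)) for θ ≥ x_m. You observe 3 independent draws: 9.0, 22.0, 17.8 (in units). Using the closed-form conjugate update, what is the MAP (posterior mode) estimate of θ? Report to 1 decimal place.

25.9

A Pareto(scale x_m, shape k) prior on the upper bound θ of Uniform(0, θ) is conjugate: posterior is Pareto(max(x_m, max xᵢ), k + n).
Sample maximum = 22.0; prior scale x_m = 25.9 → posterior scale = max = 25.9.
Posterior shape = 1.4 + 3 = 4.4.
The Pareto density is decreasing on [x_m, ∞), so the mode is x_m = 25.9.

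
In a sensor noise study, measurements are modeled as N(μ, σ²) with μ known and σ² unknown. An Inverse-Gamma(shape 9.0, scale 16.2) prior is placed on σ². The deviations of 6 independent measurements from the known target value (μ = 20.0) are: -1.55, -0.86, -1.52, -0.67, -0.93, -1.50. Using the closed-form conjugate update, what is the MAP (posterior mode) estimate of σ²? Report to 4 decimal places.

With known mean μ and an Inverse-Gamma(α, β) prior on σ², the Normal likelihood is conjugate: posterior is Inv-Gamma(α + n/2, β + Σ(xᵢ−μ)²/2).
Σ(xᵢ−μ)² = (-1.55)² + (-0.86)² + (-1.52)² + (-0.67)² + (-0.93)² + (-1.50)² = 9.0163.
Posterior: Inv-Gamma(9.0 + 6/2, 16.2 + 9.0163/2) = Inv-Gamma(12.00, 20.70815).
Mode = β/(α+1) = 20.70815/13.00 = 1.5929.

1.5929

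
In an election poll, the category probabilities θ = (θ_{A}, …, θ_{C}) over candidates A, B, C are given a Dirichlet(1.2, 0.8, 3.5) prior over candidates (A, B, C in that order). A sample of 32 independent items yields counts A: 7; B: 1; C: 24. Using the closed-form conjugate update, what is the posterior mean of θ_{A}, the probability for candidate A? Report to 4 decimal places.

The Dirichlet prior is conjugate to the Multinomial likelihood: each posterior αⱼ = prior αⱼ + observed count nⱼ.
Posterior concentration: (8.2, 1.8, 27.5), total = 37.5.
E[θ_{A}|data] = α_{A}/Σα = 8.2/37.5 = 0.2187.

0.2187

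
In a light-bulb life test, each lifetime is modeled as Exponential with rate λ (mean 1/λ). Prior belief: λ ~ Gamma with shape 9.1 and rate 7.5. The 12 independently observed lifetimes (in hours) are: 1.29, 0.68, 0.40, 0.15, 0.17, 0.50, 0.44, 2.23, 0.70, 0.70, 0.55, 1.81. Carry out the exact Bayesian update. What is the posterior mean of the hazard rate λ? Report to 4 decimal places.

With a Gamma(shape α, rate β) prior on the exponential rate λ, the posterior after n observations with total T = Σxᵢ is Gamma(α+n, β+T).
Sum of observations T = 9.62 hours; n = 12.
Posterior: Gamma(9.1+12, 7.5+9.62) = Gamma(21.1, 17.12).
Posterior mean of λ = α/β = 21.1/17.12 = 1.2325.

1.2325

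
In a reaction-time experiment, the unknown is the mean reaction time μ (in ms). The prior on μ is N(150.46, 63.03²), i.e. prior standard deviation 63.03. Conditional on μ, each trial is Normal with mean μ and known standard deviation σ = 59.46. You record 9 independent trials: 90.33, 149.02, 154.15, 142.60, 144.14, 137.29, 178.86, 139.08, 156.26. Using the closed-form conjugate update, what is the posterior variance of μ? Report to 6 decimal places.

For Normal data with known variance σ², a Normal(μ₀, σ₀²) prior on μ is conjugate. Posterior precision = 1/σ₀² + n/σ²; posterior mean is the precision-weighted average of μ₀ and x̄.
σ₀² = 63.03² = 3972.7809, σ² = 59.46² = 3535.4916; σ² + n·σ₀² = 3535.4916 + 9·3972.7809 = 39290.5197.
Posterior precision = 1/σ₀² + n/σ² = 1/3972.7809 + 9/3535.4916 = (σ² + n·σ₀²)/(σ₀²σ²) = 39290.5197/(3972.7809·3535.4916); posterior variance σₙ² = σ₀²σ²/(σ² + n·σ₀²) = 3972.7809·3535.4916/39290.5197 = 357.484035.

357.484035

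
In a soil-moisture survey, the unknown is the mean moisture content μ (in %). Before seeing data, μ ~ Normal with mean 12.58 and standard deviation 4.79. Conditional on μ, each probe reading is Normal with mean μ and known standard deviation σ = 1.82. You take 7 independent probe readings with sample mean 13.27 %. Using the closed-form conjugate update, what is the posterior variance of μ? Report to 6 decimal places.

For Normal data with known variance σ², a Normal(μ₀, σ₀²) prior on μ is conjugate. Posterior precision = 1/σ₀² + n/σ²; posterior mean is the precision-weighted average of μ₀ and x̄.
σ₀² = 4.79² = 22.9441, σ² = 1.82² = 3.3124; σ² + n·σ₀² = 3.3124 + 7·22.9441 = 163.9211.
Posterior precision = 1/σ₀² + n/σ² = 1/22.9441 + 7/3.3124 = (σ² + n·σ₀²)/(σ₀²σ²) = 163.9211/(22.9441·3.3124); posterior variance σₙ² = σ₀²σ²/(σ² + n·σ₀²) = 22.9441·3.3124/163.9211 = 0.463638.

0.463638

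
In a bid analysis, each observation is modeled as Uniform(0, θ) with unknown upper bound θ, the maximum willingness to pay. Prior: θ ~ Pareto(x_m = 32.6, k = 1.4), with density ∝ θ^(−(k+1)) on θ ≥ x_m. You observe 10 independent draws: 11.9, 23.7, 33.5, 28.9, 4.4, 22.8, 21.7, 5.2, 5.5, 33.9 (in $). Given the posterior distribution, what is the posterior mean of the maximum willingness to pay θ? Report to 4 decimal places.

37.1596

A Pareto(scale x_m, shape k) prior on the upper bound θ of Uniform(0, θ) is conjugate: posterior is Pareto(max(x_m, max xᵢ), k + n).
Sample maximum = 33.9; prior scale x_m = 32.6 → posterior scale = max = 33.9.
Posterior shape = 1.4 + 10 = 11.4.
E[θ|data] = k·x_m/(k−1) = 11.4·33.9/10.4 = 37.1596.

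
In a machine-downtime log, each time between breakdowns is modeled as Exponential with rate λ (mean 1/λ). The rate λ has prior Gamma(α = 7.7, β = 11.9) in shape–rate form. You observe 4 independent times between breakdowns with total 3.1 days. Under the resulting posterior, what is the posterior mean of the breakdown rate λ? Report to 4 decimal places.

With a Gamma(shape α, rate β) prior on the exponential rate λ, the posterior after n observations with total T = Σxᵢ is Gamma(α+n, β+T).
Posterior: Gamma(7.7+4, 11.9+3.1) = Gamma(11.7, 15.0).
Posterior mean of λ = α/β = 11.7/15.0 = 0.7800.

0.7800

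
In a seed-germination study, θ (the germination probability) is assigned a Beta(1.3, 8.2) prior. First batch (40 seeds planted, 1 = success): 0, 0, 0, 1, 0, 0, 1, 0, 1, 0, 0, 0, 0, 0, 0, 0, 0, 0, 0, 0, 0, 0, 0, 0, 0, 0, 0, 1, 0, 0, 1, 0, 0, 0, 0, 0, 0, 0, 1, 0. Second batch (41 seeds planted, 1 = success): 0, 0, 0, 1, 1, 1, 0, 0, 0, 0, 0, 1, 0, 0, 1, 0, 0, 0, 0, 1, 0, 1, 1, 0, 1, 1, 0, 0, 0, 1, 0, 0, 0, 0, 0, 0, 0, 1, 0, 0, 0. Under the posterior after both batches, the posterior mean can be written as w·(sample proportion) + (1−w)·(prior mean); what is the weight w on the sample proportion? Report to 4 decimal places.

The Beta prior is conjugate to a Binomial/Bernoulli likelihood; the update adds successes to α and failures to β.
Total number of seeds planted: n = 40 + 41 = 81.
Posterior mean = (α₀+k)/(α₀+β₀+n) = [n/(α₀+β₀+n)]·(k/n) + [(α₀+β₀)/(α₀+β₀+n)]·α₀/(α₀+β₀), so only n and the prior enter the weight.
The weight on the data is w = n/(α₀+β₀+n) = 81/(1.3+8.2+81) = 81/90.5 = 0.8950.

0.8950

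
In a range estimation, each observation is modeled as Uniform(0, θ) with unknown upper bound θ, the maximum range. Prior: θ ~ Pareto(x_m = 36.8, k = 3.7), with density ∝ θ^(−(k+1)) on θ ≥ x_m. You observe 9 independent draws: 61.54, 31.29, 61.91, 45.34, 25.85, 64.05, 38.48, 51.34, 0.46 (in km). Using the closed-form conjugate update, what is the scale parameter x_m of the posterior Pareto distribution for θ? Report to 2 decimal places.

A Pareto(scale x_m, shape k) prior on the upper bound θ of Uniform(0, θ) is conjugate: posterior is Pareto(max(x_m, max xᵢ), k + n).
Sample maximum = 64.05; prior scale x_m = 36.8 → posterior scale = max = 64.05.
Posterior shape = 3.7 + 9 = 12.7.
Posterior scale x_m = 64.05.

64.05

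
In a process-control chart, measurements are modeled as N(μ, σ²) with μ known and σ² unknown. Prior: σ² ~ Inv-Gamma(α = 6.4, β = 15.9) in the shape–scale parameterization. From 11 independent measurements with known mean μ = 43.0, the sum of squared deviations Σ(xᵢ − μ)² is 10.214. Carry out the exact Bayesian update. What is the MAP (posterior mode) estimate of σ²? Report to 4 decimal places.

With known mean μ and an Inverse-Gamma(α, β) prior on σ², the Normal likelihood is conjugate: posterior is Inv-Gamma(α + n/2, β + Σ(xᵢ−μ)²/2).
Posterior: Inv-Gamma(6.4 + 11/2, 15.9 + 10.214/2) = Inv-Gamma(11.90, 21.0070).
Mode = β/(α+1) = 21.0070/12.90 = 1.6284.

1.6284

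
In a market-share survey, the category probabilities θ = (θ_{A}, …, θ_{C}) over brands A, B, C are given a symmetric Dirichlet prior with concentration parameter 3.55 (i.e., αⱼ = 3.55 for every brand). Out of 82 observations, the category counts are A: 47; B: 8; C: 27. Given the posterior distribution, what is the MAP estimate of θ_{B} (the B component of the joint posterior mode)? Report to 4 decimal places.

The Dirichlet prior is conjugate to the Multinomial likelihood: each posterior αⱼ = prior αⱼ + observed count nⱼ.
Posterior concentration: (50.55, 11.55, 30.55), total = 92.65.
Joint mode component: (α_{B}−1)/(Σα−K) = 10.55/89.65 = 0.1177.

0.1177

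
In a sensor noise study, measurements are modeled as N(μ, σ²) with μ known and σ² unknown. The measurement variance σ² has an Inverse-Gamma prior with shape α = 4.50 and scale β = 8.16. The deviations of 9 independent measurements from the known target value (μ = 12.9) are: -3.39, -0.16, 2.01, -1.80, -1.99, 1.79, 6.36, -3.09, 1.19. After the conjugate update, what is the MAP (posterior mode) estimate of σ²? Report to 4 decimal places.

With known mean μ and an Inverse-Gamma(α, β) prior on σ², the Normal likelihood is conjugate: posterior is Inv-Gamma(α + n/2, β + Σ(xᵢ−μ)²/2).
Σ(xᵢ−μ)² = (-3.39)² + (-0.16)² + (2.01)² + (-1.80)² + (-1.99)² + (1.79)² + (6.36)² + (-3.09)² + (1.19)² = 77.3758.
Posterior: Inv-Gamma(4.50 + 9/2, 8.16 + 77.3758/2) = Inv-Gamma(9.00, 46.84790).
Mode = β/(α+1) = 46.84790/10.00 = 4.6848.

4.6848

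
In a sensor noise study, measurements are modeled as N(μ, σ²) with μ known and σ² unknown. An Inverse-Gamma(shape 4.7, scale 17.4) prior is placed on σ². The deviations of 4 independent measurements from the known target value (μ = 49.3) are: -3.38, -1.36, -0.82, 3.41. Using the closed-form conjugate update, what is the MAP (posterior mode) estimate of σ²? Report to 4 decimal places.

With known mean μ and an Inverse-Gamma(α, β) prior on σ², the Normal likelihood is conjugate: posterior is Inv-Gamma(α + n/2, β + Σ(xᵢ−μ)²/2).
Σ(xᵢ−μ)² = (-3.38)² + (-1.36)² + (-0.82)² + (3.41)² = 25.5745.
Posterior: Inv-Gamma(4.7 + 4/2, 17.4 + 25.5745/2) = Inv-Gamma(6.70, 30.18725).
Mode = β/(α+1) = 30.18725/7.70 = 3.9204.

3.9204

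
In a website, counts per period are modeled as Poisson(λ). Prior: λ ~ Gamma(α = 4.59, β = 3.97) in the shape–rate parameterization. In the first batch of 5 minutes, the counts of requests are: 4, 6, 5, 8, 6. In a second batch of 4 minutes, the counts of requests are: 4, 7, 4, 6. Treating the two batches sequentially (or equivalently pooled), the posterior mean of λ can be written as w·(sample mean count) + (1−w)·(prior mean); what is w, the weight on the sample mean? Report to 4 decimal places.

With a Gamma(shape α, rate β) prior, the Poisson likelihood is conjugate: the posterior is Gamma(α + ΣXᵢ, β + n).
Total number of minutes: n = 5 + 4 = 9.
Posterior mean = (α₀+S)/(β₀+n) = [n/(β₀+n)]·(S/n) + [β₀/(β₀+n)]·(α₀/β₀), so only n and β₀ enter the weight.
Weight on data w = n/(β₀+n) = 9/(3.97+9) = 9/12.97 = 0.6939.

0.6939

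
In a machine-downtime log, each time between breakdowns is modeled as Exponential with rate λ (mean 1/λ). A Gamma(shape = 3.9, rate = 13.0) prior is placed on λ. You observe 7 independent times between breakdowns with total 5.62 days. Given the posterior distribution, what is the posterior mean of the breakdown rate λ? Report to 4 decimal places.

0.5854

With a Gamma(shape α, rate β) prior on the exponential rate λ, the posterior after n observations with total T = Σxᵢ is Gamma(α+n, β+T).
Posterior: Gamma(3.9+7, 13.0+5.62) = Gamma(10.9, 18.62).
Posterior mean of λ = α/β = 10.9/18.62 = 0.5854.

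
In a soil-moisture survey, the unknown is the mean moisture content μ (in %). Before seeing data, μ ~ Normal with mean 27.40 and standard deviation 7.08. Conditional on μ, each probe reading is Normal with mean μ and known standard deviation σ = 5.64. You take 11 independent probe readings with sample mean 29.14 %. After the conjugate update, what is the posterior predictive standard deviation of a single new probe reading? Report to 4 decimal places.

For Normal data with known variance σ², a Normal(μ₀, σ₀²) prior on μ is conjugate. Posterior precision = 1/σ₀² + n/σ²; posterior mean is the precision-weighted average of μ₀ and x̄.
σ₀² = 7.08² = 50.1264, σ² = 5.64² = 31.8096; σ² + n·σ₀² = 31.8096 + 11·50.1264 = 583.2.
Posterior precision = 1/σ₀² + n/σ² = 1/50.1264 + 11/31.8096 = (σ² + n·σ₀²)/(σ₀²σ²) = 583.2/(50.1264·31.8096); posterior variance σₙ² = σ₀²σ²/(σ² + n·σ₀²) = 50.1264·31.8096/583.2 = 2.734055.
Predictive variance for one new observation = σₙ² + σ² = 50.1264·31.8096/583.2 + 31.8096 = σ²·(σ₀² + 583.2)/583.2 = 31.8096·633.3264/583.2 = 34.543655; SD = √(31.8096·633.3264/583.2) = 5.8774.

5.8774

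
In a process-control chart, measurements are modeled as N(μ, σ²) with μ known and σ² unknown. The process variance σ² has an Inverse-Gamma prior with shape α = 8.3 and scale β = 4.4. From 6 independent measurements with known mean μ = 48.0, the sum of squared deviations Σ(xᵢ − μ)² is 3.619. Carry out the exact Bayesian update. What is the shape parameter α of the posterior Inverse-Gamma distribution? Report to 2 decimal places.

11.30

With known mean μ and an Inverse-Gamma(α, β) prior on σ², the Normal likelihood is conjugate: posterior is Inv-Gamma(α + n/2, β + Σ(xᵢ−μ)²/2).
Posterior: Inv-Gamma(8.3 + 6/2, 4.4 + 3.619/2) = Inv-Gamma(11.30, 6.2095).
Posterior α = 11.30.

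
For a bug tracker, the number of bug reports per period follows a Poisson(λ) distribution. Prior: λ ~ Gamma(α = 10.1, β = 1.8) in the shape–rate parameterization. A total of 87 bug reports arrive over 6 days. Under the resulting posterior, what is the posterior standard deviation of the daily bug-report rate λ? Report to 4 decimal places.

With a Gamma(shape α, rate β) prior, the Poisson likelihood is conjugate: the posterior is Gamma(α + ΣXᵢ, β + n).
Posterior: Gamma(α+S, β+n) = Gamma(10.1+87, 1.8+6) = Gamma(97.1, 7.8).
SD = √α/β = √97.1/7.8 = 1.2633.

1.2633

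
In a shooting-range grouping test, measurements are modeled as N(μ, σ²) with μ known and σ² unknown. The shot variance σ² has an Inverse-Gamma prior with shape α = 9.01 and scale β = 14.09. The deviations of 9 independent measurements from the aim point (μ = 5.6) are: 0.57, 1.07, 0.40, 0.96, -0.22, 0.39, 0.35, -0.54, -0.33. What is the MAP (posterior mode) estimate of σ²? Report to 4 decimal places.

1.0839

With known mean μ and an Inverse-Gamma(α, β) prior on σ², the Normal likelihood is conjugate: posterior is Inv-Gamma(α + n/2, β + Σ(xᵢ−μ)²/2).
Σ(xᵢ−μ)² = (0.57)² + (1.07)² + (0.40)² + (0.96)² + (-0.22)² + (0.39)² + (0.35)² + (-0.54)² + (-0.33)² = 3.2749.
Posterior: Inv-Gamma(9.01 + 9/2, 14.09 + 3.2749/2) = Inv-Gamma(13.51, 15.72745).
Mode = β/(α+1) = 15.72745/14.51 = 1.0839.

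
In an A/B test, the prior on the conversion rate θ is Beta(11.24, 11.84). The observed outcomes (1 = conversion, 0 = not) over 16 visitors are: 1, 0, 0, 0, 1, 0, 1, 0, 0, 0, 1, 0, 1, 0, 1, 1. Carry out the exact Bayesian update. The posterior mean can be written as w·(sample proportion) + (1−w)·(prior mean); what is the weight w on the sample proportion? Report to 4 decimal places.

0.4094

The Beta prior is conjugate to a Binomial/Bernoulli likelihood; the update adds successes to α and failures to β.
Posterior mean = (α₀+k)/(α₀+β₀+n) = [n/(α₀+β₀+n)]·(k/n) + [(α₀+β₀)/(α₀+β₀+n)]·α₀/(α₀+β₀), so only n and the prior enter the weight.
The weight on the data is w = n/(α₀+β₀+n) = 16/(11.24+11.84+16) = 16/39.08 = 0.4094.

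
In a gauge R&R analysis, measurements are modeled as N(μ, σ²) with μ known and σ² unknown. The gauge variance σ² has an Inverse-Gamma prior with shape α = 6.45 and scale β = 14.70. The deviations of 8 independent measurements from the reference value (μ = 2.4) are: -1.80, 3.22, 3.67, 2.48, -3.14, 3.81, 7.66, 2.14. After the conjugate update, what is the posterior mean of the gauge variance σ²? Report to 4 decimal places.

With known mean μ and an Inverse-Gamma(α, β) prior on σ², the Normal likelihood is conjugate: posterior is Inv-Gamma(α + n/2, β + Σ(xᵢ−μ)²/2).
Σ(xᵢ−μ)² = (-1.80)² + (3.22)² + (3.67)² + (2.48)² + (-3.14)² + (3.81)² + (7.66)² + (2.14)² = 120.8586.
Posterior: Inv-Gamma(6.45 + 8/2, 14.70 + 120.8586/2) = Inv-Gamma(10.45, 75.12930).
E[σ²|data] = β/(α−1) = 75.12930/9.45 = 7.9502.

7.9502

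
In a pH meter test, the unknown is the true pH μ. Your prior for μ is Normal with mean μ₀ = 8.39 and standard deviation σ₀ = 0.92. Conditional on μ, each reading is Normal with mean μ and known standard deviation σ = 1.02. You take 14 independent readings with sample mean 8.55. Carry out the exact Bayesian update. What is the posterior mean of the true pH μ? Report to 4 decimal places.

For Normal data with known variance σ², a Normal(μ₀, σ₀²) prior on μ is conjugate. Posterior precision = 1/σ₀² + n/σ²; posterior mean is the precision-weighted average of μ₀ and x̄.
n·x̄ = 14·8.55 = 119.7.
σ₀² = 0.92² = 0.8464, σ² = 1.02² = 1.0404; σ² + n·σ₀² = 1.0404 + 14·0.8464 = 12.89.
Posterior mean = (μ₀/σ₀² + n·x̄/σ²)/(1/σ₀² + n/σ²) = (σ²·μ₀ + σ₀²·n·x̄)/(σ² + n·σ₀²) = (1.0404·8.39 + 0.8464·119.7)/12.89 = 110.043036/12.89 = 8.5371.

8.5371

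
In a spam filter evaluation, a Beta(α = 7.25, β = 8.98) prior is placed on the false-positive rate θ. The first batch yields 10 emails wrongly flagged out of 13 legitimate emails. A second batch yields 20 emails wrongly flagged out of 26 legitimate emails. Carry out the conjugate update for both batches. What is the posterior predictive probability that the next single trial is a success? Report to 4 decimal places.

0.6745

The Beta prior is conjugate to a Binomial/Bernoulli likelihood; the update adds successes to α and failures to β.
After batch 1: Beta(7.25+10, 8.98+3) = Beta(17.25, 11.98).
After batch 2: Beta(17.25+20, 11.98+6) = Beta(37.25, 17.98).
For a single future Bernoulli trial, P(success | data) = α/(α+β) = 0.6745.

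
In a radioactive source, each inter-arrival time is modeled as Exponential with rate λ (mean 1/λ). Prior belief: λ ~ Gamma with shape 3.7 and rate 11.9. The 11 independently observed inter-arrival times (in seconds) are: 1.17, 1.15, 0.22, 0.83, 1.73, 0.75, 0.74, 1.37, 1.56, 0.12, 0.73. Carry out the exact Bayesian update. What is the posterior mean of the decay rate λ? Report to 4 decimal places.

With a Gamma(shape α, rate β) prior on the exponential rate λ, the posterior after n observations with total T = Σxᵢ is Gamma(α+n, β+T).
Sum of observations T = 10.37 seconds; n = 11.
Posterior: Gamma(3.7+11, 11.9+10.37) = Gamma(14.7, 22.27).
Posterior mean of λ = α/β = 14.7/22.27 = 0.6601.

0.6601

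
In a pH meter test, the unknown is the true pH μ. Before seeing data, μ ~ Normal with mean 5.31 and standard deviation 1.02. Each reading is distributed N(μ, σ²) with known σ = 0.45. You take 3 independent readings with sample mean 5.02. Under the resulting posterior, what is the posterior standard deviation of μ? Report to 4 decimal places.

For Normal data with known variance σ², a Normal(μ₀, σ₀²) prior on μ is conjugate. Posterior precision = 1/σ₀² + n/σ²; posterior mean is the precision-weighted average of μ₀ and x̄.
σ₀² = 1.02² = 1.0404, σ² = 0.45² = 0.2025; σ² + n·σ₀² = 0.2025 + 3·1.0404 = 3.3237.
Posterior precision = 1/σ₀² + n/σ² = 1/1.0404 + 3/0.2025 = (σ² + n·σ₀²)/(σ₀²σ²) = 3.3237/(1.0404·0.2025); posterior variance σₙ² = σ₀²σ²/(σ² + n·σ₀²) = 1.0404·0.2025/3.3237 = 0.063387.
Posterior SD = √σₙ² = √(1.0404·0.2025/3.3237) = 0.2518.

0.2518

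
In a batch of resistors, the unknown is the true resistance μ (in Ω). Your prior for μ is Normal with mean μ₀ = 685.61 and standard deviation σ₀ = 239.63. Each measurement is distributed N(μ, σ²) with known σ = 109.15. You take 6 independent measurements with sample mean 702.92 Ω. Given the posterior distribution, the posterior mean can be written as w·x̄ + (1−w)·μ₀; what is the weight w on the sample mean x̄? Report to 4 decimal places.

0.9666

For Normal data with known variance σ², a Normal(μ₀, σ₀²) prior on μ is conjugate. Posterior precision = 1/σ₀² + n/σ²; posterior mean is the precision-weighted average of μ₀ and x̄.
σ₀² = 239.63² = 57422.5369, σ² = 109.15² = 11913.7225. Prior precision 1/σ₀² = 1/57422.5369; data precision n/σ² = 6/11913.7225.
w = (n/σ²)/(1/σ₀² + n/σ²) = n·σ₀²/(σ² + n·σ₀²) = 6·57422.5369/(11913.7225 + 6·57422.5369) = 344535.2214/356448.9439 = 0.9666.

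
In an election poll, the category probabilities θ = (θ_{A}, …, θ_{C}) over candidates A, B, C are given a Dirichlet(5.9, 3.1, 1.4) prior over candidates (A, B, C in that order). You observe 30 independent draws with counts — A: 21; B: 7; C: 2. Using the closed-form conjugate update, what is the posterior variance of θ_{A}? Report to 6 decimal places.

0.005374

The Dirichlet prior is conjugate to the Multinomial likelihood: each posterior αⱼ = prior αⱼ + observed count nⱼ.
Posterior concentration: (26.9, 10.1, 3.4), total = 40.4.
Var[θ_j] = α_j(Σα−α_j)/((Σα)²(Σα+1)) = 26.9·13.5/(40.4²·41.4) = 0.005374.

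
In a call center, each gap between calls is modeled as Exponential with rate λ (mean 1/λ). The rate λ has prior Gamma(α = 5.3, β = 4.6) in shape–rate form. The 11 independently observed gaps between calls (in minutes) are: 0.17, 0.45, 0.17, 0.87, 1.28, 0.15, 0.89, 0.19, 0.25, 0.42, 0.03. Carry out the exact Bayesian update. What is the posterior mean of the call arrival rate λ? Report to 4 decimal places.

With a Gamma(shape α, rate β) prior on the exponential rate λ, the posterior after n observations with total T = Σxᵢ is Gamma(α+n, β+T).
Sum of observations T = 4.87 minutes; n = 11.
Posterior: Gamma(5.3+11, 4.6+4.87) = Gamma(16.3, 9.47).
Posterior mean of λ = α/β = 16.3/9.47 = 1.7212.

1.7212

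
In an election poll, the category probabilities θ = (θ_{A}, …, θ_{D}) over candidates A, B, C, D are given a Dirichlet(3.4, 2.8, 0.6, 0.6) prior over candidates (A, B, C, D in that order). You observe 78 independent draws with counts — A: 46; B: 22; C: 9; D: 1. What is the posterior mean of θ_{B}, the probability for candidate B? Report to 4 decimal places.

0.2904

The Dirichlet prior is conjugate to the Multinomial likelihood: each posterior αⱼ = prior αⱼ + observed count nⱼ.
Posterior concentration: (49.4, 24.8, 9.6, 1.6), total = 85.4.
E[θ_{B}|data] = α_{B}/Σα = 24.8/85.4 = 0.2904.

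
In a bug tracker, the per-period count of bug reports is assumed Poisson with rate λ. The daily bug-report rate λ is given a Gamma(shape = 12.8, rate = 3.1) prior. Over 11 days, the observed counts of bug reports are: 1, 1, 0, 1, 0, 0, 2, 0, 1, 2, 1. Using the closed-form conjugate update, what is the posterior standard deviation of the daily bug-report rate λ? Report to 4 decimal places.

With a Gamma(shape α, rate β) prior, the Poisson likelihood is conjugate: the posterior is Gamma(α + ΣXᵢ, β + n).
Sum of counts S = 9 over n = 11 days.
Posterior: Gamma(α+S, β+n) = Gamma(12.8+9, 3.1+11) = Gamma(21.8, 14.1).
SD = √α/β = √21.8/14.1 = 0.3311.

0.3311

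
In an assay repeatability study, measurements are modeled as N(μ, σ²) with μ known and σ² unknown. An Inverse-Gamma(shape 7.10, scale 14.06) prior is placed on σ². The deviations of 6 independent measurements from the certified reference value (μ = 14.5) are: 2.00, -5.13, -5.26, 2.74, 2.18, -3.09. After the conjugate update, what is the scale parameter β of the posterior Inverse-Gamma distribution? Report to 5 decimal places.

With known mean μ and an Inverse-Gamma(α, β) prior on σ², the Normal likelihood is conjugate: posterior is Inv-Gamma(α + n/2, β + Σ(xᵢ−μ)²/2).
Σ(xᵢ−μ)² = (2.00)² + (-5.13)² + (-5.26)² + (2.74)² + (2.18)² + (-3.09)² = 79.7926.
Posterior: Inv-Gamma(7.10 + 6/2, 14.06 + 79.7926/2) = Inv-Gamma(10.10, 53.95630).
Posterior β = 53.95630.

53.95630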